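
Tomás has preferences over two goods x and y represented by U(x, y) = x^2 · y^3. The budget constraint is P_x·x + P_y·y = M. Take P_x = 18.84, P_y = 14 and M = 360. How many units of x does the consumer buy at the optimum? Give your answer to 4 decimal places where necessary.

MU_x/MU_y = (2·y)/(3·x); tangency sets this equal to P_x/P_y.
So 2·P_y·y = 3·P_x·x; combined with the budget, a share 0.4 of income goes to x.
Demand: x*(P_x,P_y,M) = 0.4·M/P_x and y* = 0.6·M/P_y.
At P_x=18.84, P_y=14, M=360: x* = 0.4·360/18.84 = 7.6433.

x* = 7.6433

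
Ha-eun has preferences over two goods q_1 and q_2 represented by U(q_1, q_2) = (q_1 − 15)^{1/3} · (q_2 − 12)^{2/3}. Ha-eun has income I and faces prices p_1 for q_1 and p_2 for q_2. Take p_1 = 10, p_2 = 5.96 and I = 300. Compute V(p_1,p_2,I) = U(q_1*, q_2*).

V = 5.8635

This is Cobb-Douglas in (q_1−15, q_2−12): tangency gives 1/3·p_2·(q_2−12) = 2/3·p_1·(q_1−15).
Substituting into the budget: q_1* = 15 + 1/3·(I − 15·p_1 − 12·p_2)/p_1, and q_2* = 12 + 2/3·(…)/p_2.
Discretionary income = 300 − 15·10 − 12·5.96 = 78.48; q_1* = 15 + 1/3·78.48/10 = 17.616; q_2* = 12 + 2/3·78.48/5.96 = 20.7785.
Utility at the optimum: U(17.616, 20.7785) = 5.8635.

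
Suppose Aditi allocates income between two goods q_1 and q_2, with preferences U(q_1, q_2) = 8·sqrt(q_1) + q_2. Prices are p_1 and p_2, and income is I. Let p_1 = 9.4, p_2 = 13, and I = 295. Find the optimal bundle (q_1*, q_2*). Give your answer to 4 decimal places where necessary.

q_1* = 30.6021, q_2* = 0.5646

Plugging in: q_1* = (4·13/9.4)² = 30.6021, q_2* = 0.5646.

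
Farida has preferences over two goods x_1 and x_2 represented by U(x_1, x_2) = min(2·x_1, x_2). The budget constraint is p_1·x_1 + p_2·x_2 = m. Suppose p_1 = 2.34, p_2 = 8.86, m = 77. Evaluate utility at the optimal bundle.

V = 7.677

With perfect complements, no substitution: consume in ratio x_1:x_2 = 1:2.
Budget: p_1·x_1 + p_2·2·x_1 = m, so (p_1 + 2·p_2)·x_1 = m.
Demand: x_1*(p_1,p_2,m) = m/(p_1 + 2·p_2), x_2* = 2·m/(p_1 + 2·p_2).
Here 2.34 + 2·8.86 = 20.06, giving x_1* = 3.8385 and x_2* = 7.677.
Utility at the optimum: U(3.8385, 7.677) = 7.677.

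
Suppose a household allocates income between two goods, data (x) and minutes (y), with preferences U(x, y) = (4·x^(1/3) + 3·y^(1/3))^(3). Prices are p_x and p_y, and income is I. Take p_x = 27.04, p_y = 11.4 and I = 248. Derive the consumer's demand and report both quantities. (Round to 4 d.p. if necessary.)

Substitute y = (y/x)·x into the budget: x* = I/(p_x + p_y·(y/x)).
Numerically y/x = 2.37271, so x* = 248/(27.04 + 11.4·2.37271) = 4.585 and y* = 2.37271·4.585 = 10.879.

x* = 4.585, y* = 10.879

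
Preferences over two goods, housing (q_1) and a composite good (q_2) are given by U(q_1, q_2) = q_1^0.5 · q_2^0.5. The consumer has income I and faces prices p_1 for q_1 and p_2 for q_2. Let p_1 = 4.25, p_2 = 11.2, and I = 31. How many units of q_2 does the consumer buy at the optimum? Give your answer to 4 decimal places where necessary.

MU_q_1/MU_q_2 = (0.5·q_2)/(0.5·q_1); tangency sets this equal to p_1/p_2.
Rearranging, p_2·q_2 = p_1·q_1. Substituting into the budget gives p_1·q_1·(1 + 1) = I.
Demand: q_1*(p_1,p_2,I) = 0.5·I/p_1 and q_2* = 0.5·I/p_2.
At p_1=4.25, p_2=11.2, I=31: q_2* = 0.5·31/11.2 = 1.3839.

q_2* = 1.3839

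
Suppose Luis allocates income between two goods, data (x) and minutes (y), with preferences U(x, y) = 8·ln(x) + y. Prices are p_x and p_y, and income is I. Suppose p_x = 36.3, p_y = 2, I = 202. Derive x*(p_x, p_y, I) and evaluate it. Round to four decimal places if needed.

x* = 0.4408

Set MRS = p_x/p_y: (8/x)/1 = p_x/p_y.
So x*(p_x,p_y) = 8·p_y/p_x, independent of income; and y* = (I − 8·p_y)/p_y.
At the given prices: x* = 8·2/36.3 = 0.4408.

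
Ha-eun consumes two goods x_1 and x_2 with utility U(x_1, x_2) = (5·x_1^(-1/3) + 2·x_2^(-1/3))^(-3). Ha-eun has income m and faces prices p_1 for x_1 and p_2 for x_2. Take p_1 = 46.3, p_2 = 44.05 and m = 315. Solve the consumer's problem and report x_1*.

x_1* = 4.5455

Substitute x_2 = (x_2/x_1)·x_1 into the budget: x_1* = m/(p_1 + p_2·(x_2/x_1)).
Numerically x_2/x_1 = 0.522121, so x_1* = 315/(46.3 + 44.05·0.522121) = 4.5455.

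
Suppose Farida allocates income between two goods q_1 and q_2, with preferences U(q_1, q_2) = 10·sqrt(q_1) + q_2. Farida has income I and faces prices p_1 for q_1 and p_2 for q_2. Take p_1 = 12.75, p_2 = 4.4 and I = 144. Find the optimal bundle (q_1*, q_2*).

q_1* = 2.9773, q_2* = 24.0998

MU_q_1 = 5/√q_1, MU_q_2 = 1. Tangency: 5/√q_1 = p_1/p_2.
Solve: √q_1 = 5·p_2/p_1, so q_1*(p_1,p_2) = (5·p_2/p_1)², and q_2* = (I − p_1·q_1*)/p_2.
Plugging in: q_1* = (5·4.4/12.75)² = 2.9773, q_2* = 24.0998.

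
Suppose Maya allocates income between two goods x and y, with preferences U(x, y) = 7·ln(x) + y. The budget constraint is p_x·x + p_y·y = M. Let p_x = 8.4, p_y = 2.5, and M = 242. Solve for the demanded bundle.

x* = 2.0833, y* = 89.8

MU_x = 7/x, MU_y = 1. Tangency: 7/x = p_x/p_y.
So x*(p_x,p_y) = 7·p_y/p_x, independent of income; and y* = (M − 7·p_y)/p_y.
At the given prices: x* = 7·2.5/8.4 = 2.0833, and y* = 89.8.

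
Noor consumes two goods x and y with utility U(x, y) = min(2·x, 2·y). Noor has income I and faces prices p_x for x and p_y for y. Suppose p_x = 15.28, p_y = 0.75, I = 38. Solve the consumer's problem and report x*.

With perfect complements, no substitution: consume in ratio x:y = 2:2.
Budget: p_x·x + p_y·x = I, so (2·p_x + 2·p_y)·x = 2·I.
Demand: x*(p_x,p_y,I) = 2·I/(2·p_x + 2·p_y), y* = 2·I/(2·p_x + 2·p_y).
Here 2·15.28 + 2·0.75 = 32.06, giving x* = 2.3706.

x* = 2.3706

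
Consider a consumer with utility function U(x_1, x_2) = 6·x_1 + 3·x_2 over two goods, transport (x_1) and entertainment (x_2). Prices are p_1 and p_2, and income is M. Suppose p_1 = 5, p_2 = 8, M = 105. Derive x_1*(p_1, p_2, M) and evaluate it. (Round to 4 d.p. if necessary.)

x_1* = 21

Perfect substitutes: compare marginal utility per dollar. 6/p_1 vs 3/p_2 → 1.2 vs 0.375.
x_1 gives more utility per dollar, so spend all income on x_1: x_1* = M/p_1, x_2* = 0.
Numerically: x_1* = 21, x_2* = 0.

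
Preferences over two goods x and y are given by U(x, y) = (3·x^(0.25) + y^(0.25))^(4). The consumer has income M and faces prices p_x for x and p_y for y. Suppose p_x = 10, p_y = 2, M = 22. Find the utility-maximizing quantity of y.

y* = 3.1159

From the CES first-order condition, 3·(y/x)^(0.75) = p_x/p_y.
Hence y/x = ((1/3)·p_x/p_y)^(1/(0.75)), i.e. raised to the 4/3 power.
With the ratio pinned down, the budget gives x* = M/(p_x + p_y·(y/x)) and y* = (y/x)·x*.
Numerically y/x = 1.976052, so x* = 22/(10 + 2·1.976052) = 1.5768 and y* = 1.976052·1.5768 = 3.1159.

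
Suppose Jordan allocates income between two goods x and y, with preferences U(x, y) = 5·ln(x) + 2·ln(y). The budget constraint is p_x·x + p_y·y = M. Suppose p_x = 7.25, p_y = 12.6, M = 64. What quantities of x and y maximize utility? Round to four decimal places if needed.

Demand: x*(p_x,p_y,M) = 5/7·M/p_x and y* = 2/7·M/p_y.
At p_x=7.25, p_y=12.6, M=64: x* = 5/7·64/7.25 = 6.3054, y* = 1.4512.

x* = 6.3054, y* = 1.4512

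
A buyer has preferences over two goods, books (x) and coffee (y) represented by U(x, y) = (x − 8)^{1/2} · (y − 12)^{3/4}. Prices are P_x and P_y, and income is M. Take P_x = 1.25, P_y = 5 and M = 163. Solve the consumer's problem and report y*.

y* = 23.16

Let x' = x−8, y' = y−12. MRS = (2/3)·y'/x' = P_x/P_y.
Substituting into the budget: x* = 8 + 0.4·(M − 8·P_x − 12·P_y)/P_x, and y* = 12 + 0.6·(…)/P_y.
Discretionary income = 163 − 8·1.25 − 12·5 = 93; y* = 12 + 0.6·93/5 = 23.16.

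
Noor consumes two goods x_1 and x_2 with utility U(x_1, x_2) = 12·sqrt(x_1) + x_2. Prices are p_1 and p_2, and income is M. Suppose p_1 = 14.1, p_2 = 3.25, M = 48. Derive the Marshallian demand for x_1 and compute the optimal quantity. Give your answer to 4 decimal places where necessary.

x_1* = 1.9126

Set MRS = p_1/p_2: 6·x_1^(−1/2) = p_1/p_2.
Thus x_1* = (6·p_2/p_1)² — independent of M — with the rest of income spent on x_2.
Plugging in: x_1* = (6·3.25/14.1)² = 1.9126.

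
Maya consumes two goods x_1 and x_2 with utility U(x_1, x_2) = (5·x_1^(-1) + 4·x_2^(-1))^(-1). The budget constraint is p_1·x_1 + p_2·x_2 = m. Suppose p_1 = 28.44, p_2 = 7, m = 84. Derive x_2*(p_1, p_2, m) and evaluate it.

x_2* = 3.6883

MU_x_1 ∝ 5·x_1^(-2), MU_x_2 ∝ 4·x_2^(-2), so MRS = (5/4)·(x_2/x_1)^(2) = p_1/p_2.
Solve for the ratio: x_2/x_1 = [(4/5)·p_1/p_2]^(0.5).
Substitute x_2 = (x_2/x_1)·x_1 into the budget: x_1* = m/(p_1 + p_2·(x_2/x_1)).
Numerically x_2/x_1 = 1.802855, so x_1* = 84/(28.44 + 7·1.802855) = 2.0458 and x_2* = 1.802855·2.0458 = 3.6883.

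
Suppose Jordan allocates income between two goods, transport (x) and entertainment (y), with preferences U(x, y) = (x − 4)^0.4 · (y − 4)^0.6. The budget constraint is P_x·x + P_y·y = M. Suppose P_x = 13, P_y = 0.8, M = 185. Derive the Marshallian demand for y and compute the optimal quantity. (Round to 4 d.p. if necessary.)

y* = 101.35

This is Cobb-Douglas in (x−4, y−4): tangency gives 0.4·P_y·(y−4) = 0.6·P_x·(x−4).
Substituting into the budget: x* = 4 + 0.4·(M − 4·P_x − 4·P_y)/P_x, and y* = 4 + 0.6·(…)/P_y.
Discretionary income = 185 − 4·13 − 4·0.8 = 129.8; y* = 4 + 0.6·129.8/0.8 = 101.35.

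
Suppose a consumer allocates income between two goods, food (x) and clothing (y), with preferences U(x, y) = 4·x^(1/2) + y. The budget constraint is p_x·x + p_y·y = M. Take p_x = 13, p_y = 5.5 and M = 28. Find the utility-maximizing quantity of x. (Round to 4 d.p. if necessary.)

x* = 0.716

MU_x = 2/√x, MU_y = 1. Tangency: 2/√x = p_x/p_y.
Thus x* = (2·p_y/p_x)² — independent of M — with the rest of income spent on y.
Plugging in: x* = (2·5.5/13)² = 0.716.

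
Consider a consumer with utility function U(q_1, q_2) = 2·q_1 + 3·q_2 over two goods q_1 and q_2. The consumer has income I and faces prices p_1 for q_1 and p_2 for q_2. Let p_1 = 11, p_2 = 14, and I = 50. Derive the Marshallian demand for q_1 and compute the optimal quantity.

Linear utility — the consumer picks whichever good has higher MU/price: 2/11 = 0.1818 vs 3/14 = 0.2143.
q_2 gives more utility per dollar, so spend all income on q_2: q_2* = I/p_2, q_1* = 0.
Numerically: q_1* = 0, q_2* = 3.5714.

q_1* = 0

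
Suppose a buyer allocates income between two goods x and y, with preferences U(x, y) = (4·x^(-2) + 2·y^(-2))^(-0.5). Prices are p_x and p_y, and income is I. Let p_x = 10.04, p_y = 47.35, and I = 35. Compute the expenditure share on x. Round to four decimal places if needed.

MU_x ∝ 4·x^(-3), MU_y ∝ 2·y^(-3), so MRS = 2·(y/x)^(3) = p_x/p_y.
Solve for the ratio: y/x = [(1/2)·p_x/p_y]^(1/3).
Substitute y = (y/x)·x into the budget: x* = I/(p_x + p_y·(y/x)).
Numerically y/x = 0.473291, so x* = 35/(10.04 + 47.35·0.473291) = 1.0786 and y* = 0.473291·1.0786 = 0.5105.
Expenditure on x: 10.04·1.0786 = 10.8289; share = 0.3094.

share on x = 0.3094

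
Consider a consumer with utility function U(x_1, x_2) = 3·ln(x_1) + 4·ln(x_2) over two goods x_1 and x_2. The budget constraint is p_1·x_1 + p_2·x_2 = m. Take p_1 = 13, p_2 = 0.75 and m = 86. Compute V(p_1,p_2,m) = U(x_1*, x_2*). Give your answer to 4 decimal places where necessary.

V = 19.856

Demand: x_1*(p_1,p_2,m) = 3/7·m/p_1 and x_2* = 4/7·m/p_2.
At p_1=13, p_2=0.75, m=86: x_1* = 3/7·86/13 = 2.8352, x_2* = 65.5238.
Utility at the optimum: U(2.8352, 65.5238) = 19.856.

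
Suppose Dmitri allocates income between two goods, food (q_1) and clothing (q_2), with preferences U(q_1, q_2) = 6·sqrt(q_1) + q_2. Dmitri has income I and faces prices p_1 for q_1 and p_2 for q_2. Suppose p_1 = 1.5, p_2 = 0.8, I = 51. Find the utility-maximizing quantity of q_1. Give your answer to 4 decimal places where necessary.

Thus q_1* = (3·p_2/p_1)² — independent of I — with the rest of income spent on q_2.
Plugging in: q_1* = (3·0.8/1.5)² = 2.56.

q_1* = 2.56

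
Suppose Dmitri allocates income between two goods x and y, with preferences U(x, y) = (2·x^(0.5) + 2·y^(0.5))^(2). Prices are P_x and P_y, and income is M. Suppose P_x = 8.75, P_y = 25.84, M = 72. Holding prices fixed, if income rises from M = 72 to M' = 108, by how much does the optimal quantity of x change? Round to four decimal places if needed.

MU_x ∝ 2·x^(-0.5), MU_y ∝ 2·y^(-0.5), so MRS = (y/x)^(0.5) = P_x/P_y.
Solve for the ratio: y/x = [P_x/P_y]^(2).
Substitute y = (y/x)·x into the budget: x* = M/(P_x + P_y·(y/x)).
Numerically y/x = 0.114665, so x* = 72/(8.75 + 25.84·0.114665) = 6.147.
At M' = 108: x* = 9.2206. Change: 9.2206 − 6.147 = 3.0735.

Δx* = 3.0735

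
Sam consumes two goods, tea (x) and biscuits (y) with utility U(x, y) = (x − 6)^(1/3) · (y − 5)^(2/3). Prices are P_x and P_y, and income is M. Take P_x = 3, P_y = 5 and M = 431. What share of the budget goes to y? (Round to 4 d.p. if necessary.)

share on y = 0.6582

Let x' = x−6, y' = y−5. MRS = (1/2)·y'/x' = P_x/P_y.
After buying the subsistence bundle (6, 5), a share 1/3 of the remaining income goes to x: x* = 6 + 1/3·(M − 6P_x − 5P_y)/P_x.
Discretionary income = 431 − 6·3 − 5·5 = 388; x* = 6 + 1/3·388/3 = 49.1111; y* = 5 + 2/3·388/5 = 56.7333.
Expenditure on y: 5·56.7333 = 283.6667; share = 0.6582.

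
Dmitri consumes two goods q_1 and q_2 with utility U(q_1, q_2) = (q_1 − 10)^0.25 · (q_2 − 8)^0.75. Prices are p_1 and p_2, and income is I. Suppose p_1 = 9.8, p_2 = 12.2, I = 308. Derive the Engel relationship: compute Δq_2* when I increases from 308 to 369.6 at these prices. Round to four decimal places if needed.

This is Cobb-Douglas in (q_1−10, q_2−8): tangency gives 0.25·p_2·(q_2−8) = 0.75·p_1·(q_1−10).
Substituting into the budget: q_1* = 10 + 0.25·(I − 10·p_1 − 8·p_2)/p_1, and q_2* = 8 + 0.75·(…)/p_2.
Discretionary income = 308 − 10·9.8 − 8·12.2 = 112.4; q_2* = 8 + 0.75·112.4/12.2 = 14.9098.
At I' = 369.6: q_2* = 18.6967. Change: 18.6967 − 14.9098 = 3.7869.

Δq_2* = 3.7869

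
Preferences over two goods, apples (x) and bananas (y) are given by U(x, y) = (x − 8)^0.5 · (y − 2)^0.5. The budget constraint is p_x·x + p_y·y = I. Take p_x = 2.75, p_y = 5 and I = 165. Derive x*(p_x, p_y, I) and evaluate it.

This is Cobb-Douglas in (x−8, y−2): tangency gives 0.5·p_y·(y−2) = 0.5·p_x·(x−8).
After buying the subsistence bundle (8, 2), a share 0.5 of the remaining income goes to x: x* = 8 + 0.5·(I − 8p_x − 2p_y)/p_x.
Discretionary income = 165 − 8·2.75 − 2·5 = 133; x* = 8 + 0.5·133/2.75 = 32.1818.

x* = 32.1818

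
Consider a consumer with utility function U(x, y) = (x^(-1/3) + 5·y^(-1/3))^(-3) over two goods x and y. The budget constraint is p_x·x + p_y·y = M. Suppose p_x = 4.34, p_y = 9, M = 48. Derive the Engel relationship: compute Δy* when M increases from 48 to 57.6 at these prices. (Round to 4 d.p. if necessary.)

From the CES first-order condition, (1/5)·(y/x)^(4/3) = p_x/p_y.
Solve for the ratio: y/x = [5·p_x/p_y]^(0.75).
With the ratio pinned down, the budget gives x* = M/(p_x + p_y·(y/x)) and y* = (y/x)·x*.
Numerically y/x = 1.93492, so x* = 48/(4.34 + 9·1.93492) = 2.2065 and y* = 1.93492·2.2065 = 4.2693.
At M' = 57.6: y* = 5.1232. Change: 5.1232 − 4.2693 = 0.8539.

Δy* = 0.8539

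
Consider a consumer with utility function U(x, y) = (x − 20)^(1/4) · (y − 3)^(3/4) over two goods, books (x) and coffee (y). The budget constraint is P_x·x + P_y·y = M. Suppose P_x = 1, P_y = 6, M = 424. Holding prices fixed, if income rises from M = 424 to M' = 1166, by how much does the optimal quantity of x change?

MRS = (1/3)·(y−3)/(x−20). Tangency with P_x/P_y gives y−3 = 3·(P_x/P_y)·(x−20).
Substituting into the budget: x* = 20 + 0.25·(M − 20·P_x − 3·P_y)/P_x, and y* = 3 + 0.75·(…)/P_y.
Discretionary income = 424 − 20·1 − 3·6 = 386; x* = 20 + 0.25·386/1 = 116.5.
At M' = 1166: x* = 302. Change: 302 − 116.5 = 185.5.

Δx* = 185.5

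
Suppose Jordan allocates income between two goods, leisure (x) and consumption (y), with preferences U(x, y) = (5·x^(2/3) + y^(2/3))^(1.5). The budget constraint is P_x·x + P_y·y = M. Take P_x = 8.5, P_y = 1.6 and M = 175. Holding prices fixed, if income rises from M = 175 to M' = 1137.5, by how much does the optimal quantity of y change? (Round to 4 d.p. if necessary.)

Δy* = 110.8041

MU_x ∝ 5·x^(-1/3), MU_y ∝ y^(-1/3), so MRS = 5·(y/x)^(1/3) = P_x/P_y.
Solve for the ratio: y/x = [(1/5)·P_x/P_y]^(3).
Substitute y = (y/x)·x into the budget: x* = M/(P_x + P_y·(y/x)).
Numerically y/x = 1.199463, so x* = 175/(8.5 + 1.6·1.199463) = 16.796 and y* = 1.199463·16.796 = 20.1462.
At M' = 1137.5: y* = 130.9502. Change: 130.9502 − 20.1462 = 110.8041.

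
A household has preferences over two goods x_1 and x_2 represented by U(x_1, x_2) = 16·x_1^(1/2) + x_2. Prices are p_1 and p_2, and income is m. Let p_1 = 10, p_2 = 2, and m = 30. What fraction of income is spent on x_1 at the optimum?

share on x_1 = 0.8533

Solve: √x_1 = 8·p_2/p_1, so x_1*(p_1,p_2) = (8·p_2/p_1)², and x_2* = (m − p_1·x_1*)/p_2.
Plugging in: x_1* = (8·2/10)² = 2.56, x_2* = 2.2.
Expenditure on x_1: 10·2.56 = 25.6; share = 0.8533.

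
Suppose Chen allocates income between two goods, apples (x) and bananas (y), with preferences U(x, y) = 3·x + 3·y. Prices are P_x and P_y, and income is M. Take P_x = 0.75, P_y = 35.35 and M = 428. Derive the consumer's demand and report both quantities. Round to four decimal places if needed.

x* = 570.6667, y* = 0

Linear utility — the consumer picks whichever good has higher MU/price: 3/0.75 = 4 vs 3/35.35 = 0.0849.
x gives more utility per dollar, so spend all income on x: x* = M/P_x, y* = 0.
Numerically: x* = 570.6667, y* = 0.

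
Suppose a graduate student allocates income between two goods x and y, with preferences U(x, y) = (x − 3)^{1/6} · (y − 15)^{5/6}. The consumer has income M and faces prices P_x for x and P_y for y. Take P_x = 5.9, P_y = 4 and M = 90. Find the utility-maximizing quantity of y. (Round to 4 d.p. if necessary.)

y* = 17.5625

This is Cobb-Douglas in (x−3, y−15): tangency gives 1/6·P_y·(y−15) = 5/6·P_x·(x−3).
Substituting into the budget: x* = 3 + 1/6·(M − 3·P_x − 15·P_y)/P_x, and y* = 15 + 5/6·(…)/P_y.
Discretionary income = 90 − 3·5.9 − 15·4 = 12.3; y* = 15 + 5/6·12.3/4 = 17.5625.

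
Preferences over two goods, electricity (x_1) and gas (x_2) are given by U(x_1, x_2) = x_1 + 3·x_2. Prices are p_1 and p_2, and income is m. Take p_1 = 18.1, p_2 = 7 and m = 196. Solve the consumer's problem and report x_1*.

Linear utility — the consumer picks whichever good has higher MU/price: 1/18.1 = 0.0552 vs 3/7 = 0.4286.
x_2 gives more utility per dollar, so spend all income on x_2: x_2* = m/p_2, x_1* = 0.
Numerically: x_1* = 0, x_2* = 28.

x_1* = 0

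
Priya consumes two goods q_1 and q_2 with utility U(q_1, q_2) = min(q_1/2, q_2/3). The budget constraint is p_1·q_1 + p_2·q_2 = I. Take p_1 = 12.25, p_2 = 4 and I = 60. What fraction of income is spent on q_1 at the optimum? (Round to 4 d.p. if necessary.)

Leontief preferences: the optimum is at the kink where q_1/2 = q_2/3, i.e. q_2 = (3/2)·q_1.
Budget: p_1·q_1 + p_2·(3/2)·q_1 = I, so (2·p_1 + 3·p_2)·q_1 = 2·I.
Demand: q_1*(p_1,p_2,I) = 2·I/(2·p_1 + 3·p_2), q_2* = 3·I/(2·p_1 + 3·p_2).
Here 2·12.25 + 3·4 = 36.5, giving q_1* = 3.2877 and q_2* = 4.9315.
Expenditure on q_1: 12.25·3.2877 = 40.274; share = 0.6712.

share on q_1 = 0.6712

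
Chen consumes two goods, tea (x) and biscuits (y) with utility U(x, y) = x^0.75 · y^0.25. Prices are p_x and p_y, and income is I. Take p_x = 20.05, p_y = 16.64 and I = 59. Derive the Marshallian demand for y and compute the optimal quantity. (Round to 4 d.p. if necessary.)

y* = 0.8864

The MRS is 3·y/x. Set MRS = p_x/p_y.
Rearranging, p_y·y = (1/3)·p_x·x. Substituting into the budget gives p_x·x·(1 + (1/3)) = I.
Demand: x*(p_x,p_y,I) = 0.75·I/p_x and y* = 0.25·I/p_y.
At p_x=20.05, p_y=16.64, I=59: y* = 0.25·59/16.64 = 0.8864.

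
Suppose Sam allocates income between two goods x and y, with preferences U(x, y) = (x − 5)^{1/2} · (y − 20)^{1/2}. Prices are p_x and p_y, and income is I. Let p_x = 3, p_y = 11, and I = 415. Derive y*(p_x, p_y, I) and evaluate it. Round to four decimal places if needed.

MRS = (y−20)/(x−5). Tangency with p_x/p_y gives y−20 = (p_x/p_y)·(x−5).
Substituting into the budget: x* = 5 + 0.5·(I − 5·p_x − 20·p_y)/p_x, and y* = 20 + 0.5·(…)/p_y.
Discretionary income = 415 − 5·3 − 20·11 = 180; y* = 20 + 0.5·180/11 = 28.1818.

y* = 28.1818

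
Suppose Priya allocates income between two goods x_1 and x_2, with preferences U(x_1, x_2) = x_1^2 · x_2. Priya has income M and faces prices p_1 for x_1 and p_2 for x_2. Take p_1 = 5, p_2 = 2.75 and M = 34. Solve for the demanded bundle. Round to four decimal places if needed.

x_1* = 4.5333, x_2* = 4.1212

Demand: x_1*(p_1,p_2,M) = 2/3·M/p_1 and x_2* = 1/3·M/p_2.
At p_1=5, p_2=2.75, M=34: x_1* = 2/3·34/5 = 4.5333, x_2* = 4.1212.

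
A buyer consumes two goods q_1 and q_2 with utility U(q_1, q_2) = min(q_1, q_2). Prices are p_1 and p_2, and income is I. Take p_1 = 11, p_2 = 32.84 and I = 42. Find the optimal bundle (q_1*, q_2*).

With perfect complements, no substitution: consume in ratio q_1:q_2 = 1:1.
Budget: p_1·q_1 + p_2·q_1 = I, so (p_1 + p_2)·q_1 = I.
Demand: q_1*(p_1,p_2,I) = I/(p_1 + p_2), q_2* = I/(p_1 + p_2).
Here 11 + 32.84 = 43.84, giving q_1* = 0.958 and q_2* = 0.958.

q_1* = 0.958, q_2* = 0.958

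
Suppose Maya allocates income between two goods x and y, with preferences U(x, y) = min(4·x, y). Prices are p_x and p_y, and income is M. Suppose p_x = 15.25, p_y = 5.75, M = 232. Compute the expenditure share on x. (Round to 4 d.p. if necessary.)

share on x = 0.3987

With perfect complements, no substitution: consume in ratio x:y = 1:4.
Budget: p_x·x + p_y·4·x = M, so (p_x + 4·p_y)·x = M.
Demand: x*(p_x,p_y,M) = M/(p_x + 4·p_y), y* = 4·M/(p_x + 4·p_y).
Here 15.25 + 4·5.75 = 38.25, giving x* = 6.0654 and y* = 24.2614.
Expenditure on x: 15.25·6.0654 = 92.4967; share = 0.3987.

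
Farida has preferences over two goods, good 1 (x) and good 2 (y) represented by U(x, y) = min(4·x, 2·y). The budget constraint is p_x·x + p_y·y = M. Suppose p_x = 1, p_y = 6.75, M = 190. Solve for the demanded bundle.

Leontief preferences: the optimum is at the kink where x/2 = y/4, i.e. y = 2·x.
Budget: p_x·x + p_y·2·x = M, so (2·p_x + 4·p_y)·x = 2·M.
Demand: x*(p_x,p_y,M) = 2·M/(2·p_x + 4·p_y), y* = 4·M/(2·p_x + 4·p_y).
Here 2·1 + 4·6.75 = 29, giving x* = 13.1034 and y* = 26.2069.

x* = 13.1034, y* = 26.2069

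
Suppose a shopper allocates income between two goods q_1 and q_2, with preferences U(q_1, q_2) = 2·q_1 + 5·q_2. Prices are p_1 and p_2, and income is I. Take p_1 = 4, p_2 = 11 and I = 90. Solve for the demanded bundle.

q_1* = 22.5, q_2* = 0

q_1 gives more utility per dollar, so spend all income on q_1: q_1* = I/p_1, q_2* = 0.
Numerically: q_1* = 22.5, q_2* = 0.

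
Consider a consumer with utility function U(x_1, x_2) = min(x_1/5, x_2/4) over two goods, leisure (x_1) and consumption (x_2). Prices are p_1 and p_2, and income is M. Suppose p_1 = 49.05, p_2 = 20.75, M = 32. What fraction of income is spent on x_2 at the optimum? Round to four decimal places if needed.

With perfect complements, no substitution: consume in ratio x_1:x_2 = 5:4.
Budget: p_1·x_1 + p_2·(4/5)·x_1 = M, so (5·p_1 + 4·p_2)·x_1 = 5·M.
Demand: x_1*(p_1,p_2,M) = 5·M/(5·p_1 + 4·p_2), x_2* = 4·M/(5·p_1 + 4·p_2).
Here 5·49.05 + 4·20.75 = 328.25, giving x_1* = 0.4874 and x_2* = 0.3899.
Expenditure on x_2: 20.75·0.3899 = 8.0914; share = 0.2529.

share on x_2 = 0.2529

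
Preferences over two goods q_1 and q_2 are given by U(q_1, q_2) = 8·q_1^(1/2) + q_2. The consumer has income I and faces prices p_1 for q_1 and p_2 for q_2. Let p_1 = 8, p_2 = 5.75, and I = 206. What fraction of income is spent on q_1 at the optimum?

MU_q_1 = 4/√q_1, MU_q_2 = 1. Tangency: 4/√q_1 = p_1/p_2.
Solve: √q_1 = 4·p_2/p_1, so q_1*(p_1,p_2) = (4·p_2/p_1)², and q_2* = (I − p_1·q_1*)/p_2.
Plugging in: q_1* = (4·5.75/8)² = 8.2656, q_2* = 24.3261.
Expenditure on q_1: 8·8.2656 = 66.125; share = 0.321.

share on q_1 = 0.321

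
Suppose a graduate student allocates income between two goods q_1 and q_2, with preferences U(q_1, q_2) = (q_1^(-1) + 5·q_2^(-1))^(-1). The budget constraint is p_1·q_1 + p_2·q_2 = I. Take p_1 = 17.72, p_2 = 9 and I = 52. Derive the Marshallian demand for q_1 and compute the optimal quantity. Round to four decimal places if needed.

From the CES first-order condition, (1/5)·(q_2/q_1)^(2) = p_1/p_2.
Solve for the ratio: q_2/q_1 = [5·p_1/p_2]^(0.5).
With the ratio pinned down, the budget gives q_1* = I/(p_1 + p_2·(q_2/q_1)) and q_2* = (q_2/q_1)·q_1*.
Numerically q_2/q_1 = 3.137586, so q_1* = 52/(17.72 + 9·3.137586) = 1.1315.

q_1* = 1.1315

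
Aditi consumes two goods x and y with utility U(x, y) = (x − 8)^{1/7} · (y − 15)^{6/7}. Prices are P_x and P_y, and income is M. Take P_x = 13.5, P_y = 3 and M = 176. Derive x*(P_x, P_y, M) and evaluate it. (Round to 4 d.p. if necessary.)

x* = 8.2434

This is Cobb-Douglas in (x−8, y−15): tangency gives 1/7·P_y·(y−15) = 6/7·P_x·(x−8).
After buying the subsistence bundle (8, 15), a share 1/7 of the remaining income goes to x: x* = 8 + 1/7·(M − 8P_x − 15P_y)/P_x.
Discretionary income = 176 − 8·13.5 − 15·3 = 23; x* = 8 + 1/7·23/13.5 = 8.2434.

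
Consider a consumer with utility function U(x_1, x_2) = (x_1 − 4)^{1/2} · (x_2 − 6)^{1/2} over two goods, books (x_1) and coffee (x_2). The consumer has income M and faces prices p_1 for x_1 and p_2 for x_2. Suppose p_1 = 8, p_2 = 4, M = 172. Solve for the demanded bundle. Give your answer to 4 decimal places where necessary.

This is Cobb-Douglas in (x_1−4, x_2−6): tangency gives 0.5·p_2·(x_2−6) = 0.5·p_1·(x_1−4).
Substituting into the budget: x_1* = 4 + 0.5·(M − 4·p_1 − 6·p_2)/p_1, and x_2* = 6 + 0.5·(…)/p_2.
Discretionary income = 172 − 4·8 − 6·4 = 116; x_1* = 4 + 0.5·116/8 = 11.25; x_2* = 6 + 0.5·116/4 = 20.5.

x_1* = 11.25, x_2* = 20.5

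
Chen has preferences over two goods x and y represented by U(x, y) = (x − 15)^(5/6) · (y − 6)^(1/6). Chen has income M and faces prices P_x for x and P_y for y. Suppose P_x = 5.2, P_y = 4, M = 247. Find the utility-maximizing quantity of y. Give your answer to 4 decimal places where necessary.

Let x' = x−15, y' = y−6. MRS = 5·y'/x' = P_x/P_y.
After buying the subsistence bundle (15, 6), a share 5/6 of the remaining income goes to x: x* = 15 + 5/6·(M − 15P_x − 6P_y)/P_x.
Discretionary income = 247 − 15·5.2 − 6·4 = 145; y* = 6 + 1/6·145/4 = 12.0417.

y* = 12.0417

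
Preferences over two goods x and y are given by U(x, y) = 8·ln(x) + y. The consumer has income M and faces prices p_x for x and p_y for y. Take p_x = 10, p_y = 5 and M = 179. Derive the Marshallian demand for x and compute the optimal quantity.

MU_x = 8/x, MU_y = 1. Tangency: 8/x = p_x/p_y.
So x*(p_x,p_y) = 8·p_y/p_x, independent of income; and y* = (M − 8·p_y)/p_y.
At the given prices: x* = 8·5/10 = 4.

x* = 4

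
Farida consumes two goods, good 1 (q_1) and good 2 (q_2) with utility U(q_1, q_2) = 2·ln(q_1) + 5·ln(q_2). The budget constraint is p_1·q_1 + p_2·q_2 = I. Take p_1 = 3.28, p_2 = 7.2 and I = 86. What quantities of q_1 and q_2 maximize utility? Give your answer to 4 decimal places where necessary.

q_1* = 7.4913, q_2* = 8.5317

MU_q_1/MU_q_2 = (2·q_2)/(5·q_1); tangency sets this equal to p_1/p_2.
Rearranging, p_2·q_2 = (5/2)·p_1·q_1. Substituting into the budget gives p_1·q_1·(1 + (5/2)) = I.
Demand: q_1*(p_1,p_2,I) = 2/7·I/p_1 and q_2* = 5/7·I/p_2.
At p_1=3.28, p_2=7.2, I=86: q_1* = 2/7·86/3.28 = 7.4913, q_2* = 8.5317.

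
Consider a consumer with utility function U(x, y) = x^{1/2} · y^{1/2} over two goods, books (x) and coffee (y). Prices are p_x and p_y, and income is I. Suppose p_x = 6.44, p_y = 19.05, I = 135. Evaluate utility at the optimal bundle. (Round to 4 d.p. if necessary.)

The MRS is y/x. Set MRS = p_x/p_y.
Rearranging, p_y·y = p_x·x. Substituting into the budget gives p_x·x·(1 + 1) = I.
Demand: x*(p_x,p_y,I) = 0.5·I/p_x and y* = 0.5·I/p_y.
At p_x=6.44, p_y=19.05, I=135: x* = 0.5·135/6.44 = 10.4814, y* = 3.5433.
Utility at the optimum: U(10.4814, 3.5433) = 6.0942.

V = 6.0942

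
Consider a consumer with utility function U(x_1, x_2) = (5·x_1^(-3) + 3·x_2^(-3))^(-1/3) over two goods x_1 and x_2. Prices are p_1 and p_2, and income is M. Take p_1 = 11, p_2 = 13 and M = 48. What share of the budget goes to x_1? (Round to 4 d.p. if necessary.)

share on x_1 = 0.5006

From the CES first-order condition, (5/3)·(x_2/x_1)^(4) = p_1/p_2.
Hence x_2/x_1 = ((3/5)·p_1/p_2)^(1/(4)), i.e. raised to the 0.25 power.
With the ratio pinned down, the budget gives x_1* = M/(p_1 + p_2·(x_2/x_1)) and x_2* = (x_2/x_1)·x_1*.
Numerically x_2/x_1 = 0.844112, so x_1* = 48/(11 + 13·0.844112) = 2.1845 and x_2* = 0.844112·2.1845 = 1.8439.
Expenditure on x_1: 11·2.1845 = 24.029; share = 0.5006.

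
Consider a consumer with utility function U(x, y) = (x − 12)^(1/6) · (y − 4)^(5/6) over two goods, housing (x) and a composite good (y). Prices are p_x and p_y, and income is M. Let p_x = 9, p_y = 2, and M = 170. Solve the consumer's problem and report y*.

Let x' = x−12, y' = y−4. MRS = (1/5)·y'/x' = p_x/p_y.
After buying the subsistence bundle (12, 4), a share 1/6 of the remaining income goes to x: x* = 12 + 1/6·(M − 12p_x − 4p_y)/p_x.
Discretionary income = 170 − 12·9 − 4·2 = 54; y* = 4 + 5/6·54/2 = 26.5.

y* = 26.5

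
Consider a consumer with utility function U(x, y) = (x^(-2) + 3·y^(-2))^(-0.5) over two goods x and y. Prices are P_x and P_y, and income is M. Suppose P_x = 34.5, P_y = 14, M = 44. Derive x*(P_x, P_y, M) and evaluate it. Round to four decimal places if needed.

MU_x ∝ x^(-3), MU_y ∝ 3·y^(-3), so MRS = (1/3)·(y/x)^(3) = P_x/P_y.
Solve for the ratio: y/x = [3·P_x/P_y]^(1/3).
With the ratio pinned down, the budget gives x* = M/(P_x + P_y·(y/x)) and y* = (y/x)·x*.
Numerically y/x = 1.948068, so x* = 44/(34.5 + 14·1.948068) = 0.7123.

x* = 0.7123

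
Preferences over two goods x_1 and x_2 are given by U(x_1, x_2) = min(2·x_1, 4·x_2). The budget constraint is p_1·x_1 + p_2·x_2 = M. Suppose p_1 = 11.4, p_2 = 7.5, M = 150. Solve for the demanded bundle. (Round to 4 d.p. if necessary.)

x_1* = 9.901, x_2* = 4.9505

With perfect complements, no substitution: consume in ratio x_1:x_2 = 4:2.
Budget: p_1·x_1 + p_2·(1/2)·x_1 = M, so (4·p_1 + 2·p_2)·x_1 = 4·M.
Demand: x_1*(p_1,p_2,M) = 4·M/(4·p_1 + 2·p_2), x_2* = 2·M/(4·p_1 + 2·p_2).
Here 4·11.4 + 2·7.5 = 60.6, giving x_1* = 9.901 and x_2* = 4.9505.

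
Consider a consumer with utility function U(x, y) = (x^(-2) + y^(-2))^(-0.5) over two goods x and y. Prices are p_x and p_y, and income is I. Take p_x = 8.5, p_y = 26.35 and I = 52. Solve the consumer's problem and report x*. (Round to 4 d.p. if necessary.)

From the CES first-order condition, (y/x)^(3) = p_x/p_y.
Solve for the ratio: y/x = [p_x/p_y]^(1/3).
With the ratio pinned down, the budget gives x* = I/(p_x + p_y·(y/x)) and y* = (y/x)·x*.
Numerically y/x = 0.685824, so x* = 52/(8.5 + 26.35·0.685824) = 1.957.

x* = 1.957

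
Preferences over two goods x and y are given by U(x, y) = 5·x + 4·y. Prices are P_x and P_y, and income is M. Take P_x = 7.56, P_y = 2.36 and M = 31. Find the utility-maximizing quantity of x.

Linear utility — the consumer picks whichever good has higher MU/price: 5/7.56 = 0.6614 vs 4/2.36 = 1.6949.
y gives more utility per dollar, so spend all income on y: y* = M/P_y, x* = 0.
Numerically: x* = 0, y* = 13.1356.

x* = 0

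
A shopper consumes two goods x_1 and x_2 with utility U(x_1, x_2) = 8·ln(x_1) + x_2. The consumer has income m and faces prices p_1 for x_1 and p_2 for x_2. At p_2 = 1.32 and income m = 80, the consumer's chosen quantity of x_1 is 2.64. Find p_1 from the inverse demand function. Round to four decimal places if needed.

Set MRS = p_1/p_2: (8/x_1)/1 = p_1/p_2.
So x_1*(p_1,p_2) = 8·p_2/p_1, independent of income; and x_2* = (m − 8·p_2)/p_2.
Set x_1* = 2.64 in the demand function and solve for p_1: p_1 = 4.

p_1 = 4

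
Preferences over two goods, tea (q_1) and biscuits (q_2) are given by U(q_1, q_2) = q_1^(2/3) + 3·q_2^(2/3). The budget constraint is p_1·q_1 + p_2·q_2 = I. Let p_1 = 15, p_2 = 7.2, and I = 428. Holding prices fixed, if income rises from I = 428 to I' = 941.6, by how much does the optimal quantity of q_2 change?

Δq_2* = 70.7298

MRS = MU_q_1/MU_q_2 = (1/3)·(q_2/q_1)^(1/3). Set equal to p_1/p_2.
Solve for the ratio: q_2/q_1 = [3·p_1/p_2]^(3).
With the ratio pinned down, the budget gives q_1* = I/(p_1 + p_2·(q_2/q_1)) and q_2* = (q_2/q_1)·q_1*.
Numerically q_2/q_1 = 244.140625, so q_1* = 428/(15 + 7.2·244.140625) = 0.2414 and q_2* = 244.140625·0.2414 = 58.9415.
At I' = 941.6: q_2* = 129.6712. Change: 129.6712 − 58.9415 = 70.7298.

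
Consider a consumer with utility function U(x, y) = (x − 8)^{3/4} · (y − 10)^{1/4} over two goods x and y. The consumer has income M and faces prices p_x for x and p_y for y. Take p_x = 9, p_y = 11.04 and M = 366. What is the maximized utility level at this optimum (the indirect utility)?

MRS = 3·(y−10)/(x−8). Tangency with p_x/p_y gives y−10 = (1/3)·(p_x/p_y)·(x−8).
Substituting into the budget: x* = 8 + 0.75·(M − 8·p_x − 10·p_y)/p_x, and y* = 10 + 0.25·(…)/p_y.
Discretionary income = 366 − 8·9 − 10·11.04 = 183.6; x* = 8 + 0.75·183.6/9 = 23.3; y* = 10 + 0.25·183.6/11.04 = 14.1576.
Utility at the optimum: U(23.3, 14.1576) = 11.0466.

V = 11.0466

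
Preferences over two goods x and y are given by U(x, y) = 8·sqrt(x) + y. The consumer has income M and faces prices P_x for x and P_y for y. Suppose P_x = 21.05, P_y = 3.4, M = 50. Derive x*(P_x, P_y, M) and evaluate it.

Thus x* = (4·P_y/P_x)² — independent of M — with the rest of income spent on y.
Plugging in: x* = (4·3.4/21.05)² = 0.4174.

x* = 0.4174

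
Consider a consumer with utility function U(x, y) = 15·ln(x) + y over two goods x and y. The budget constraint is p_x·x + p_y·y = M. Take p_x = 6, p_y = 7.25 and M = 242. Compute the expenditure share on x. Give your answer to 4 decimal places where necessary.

Set MRS = p_x/p_y: (15/x)/1 = p_x/p_y.
So x*(p_x,p_y) = 15·p_y/p_x, independent of income; and y* = (M − 15·p_y)/p_y.
At the given prices: x* = 15·7.25/6 = 18.125, and y* = 18.3793.
Expenditure on x: 6·18.125 = 108.75; share = 0.4494.

share on x = 0.4494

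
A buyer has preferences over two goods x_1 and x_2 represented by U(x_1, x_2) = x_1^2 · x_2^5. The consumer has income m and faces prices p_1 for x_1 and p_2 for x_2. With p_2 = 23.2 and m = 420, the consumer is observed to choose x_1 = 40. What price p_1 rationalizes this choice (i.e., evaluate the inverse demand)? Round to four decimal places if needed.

p_1 = 3

Tangency: MRS = (2/5)·x_2/x_1 = p_1/p_2.
So 2·p_2·x_2 = 5·p_1·x_1; combined with the budget, a share 2/7 of income goes to x_1.
Demand: x_1*(p_1,p_2,m) = 2/7·m/p_1 and x_2* = 5/7·m/p_2.
Set x_1* = 40 in the demand function and solve for p_1: p_1 = 3.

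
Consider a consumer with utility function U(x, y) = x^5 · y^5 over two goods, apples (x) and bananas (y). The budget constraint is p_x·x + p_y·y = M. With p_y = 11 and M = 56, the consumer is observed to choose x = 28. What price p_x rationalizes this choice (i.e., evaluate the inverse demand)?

Tangency: MRS = y/x = p_x/p_y.
So 5·p_y·y = 5·p_x·x; combined with the budget, a share 0.5 of income goes to x.
Demand: x*(p_x,p_y,M) = 0.5·M/p_x and y* = 0.5·M/p_y.
Set x* = 28 in the demand function and solve for p_x: p_x = 1.

p_x = 1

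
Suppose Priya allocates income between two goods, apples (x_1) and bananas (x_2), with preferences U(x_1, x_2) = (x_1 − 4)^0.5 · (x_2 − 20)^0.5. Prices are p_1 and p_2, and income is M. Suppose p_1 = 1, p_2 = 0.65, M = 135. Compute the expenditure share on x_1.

Let x_1' = x_1−4, x_2' = x_2−20. MRS = x_2'/x_1' = p_1/p_2.
After buying the subsistence bundle (4, 20), a share 0.5 of the remaining income goes to x_1: x_1* = 4 + 0.5·(M − 4p_1 − 20p_2)/p_1.
Discretionary income = 135 − 4·1 − 20·0.65 = 118; x_1* = 4 + 0.5·118/1 = 63; x_2* = 20 + 0.5·118/0.65 = 110.7692.
Expenditure on x_1: 1·63 = 63; share = 0.4667.

share on x_1 = 0.4667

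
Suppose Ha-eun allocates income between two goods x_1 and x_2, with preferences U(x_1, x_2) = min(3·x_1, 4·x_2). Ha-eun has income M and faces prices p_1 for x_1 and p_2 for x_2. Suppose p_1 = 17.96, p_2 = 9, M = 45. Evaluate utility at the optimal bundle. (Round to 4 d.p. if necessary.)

V = 5.4634

Leontief preferences: the optimum is at the kink where x_1/4 = x_2/3, i.e. x_2 = (3/4)·x_1.
Budget: p_1·x_1 + p_2·(3/4)·x_1 = M, so (4·p_1 + 3·p_2)·x_1 = 4·M.
Demand: x_1*(p_1,p_2,M) = 4·M/(4·p_1 + 3·p_2), x_2* = 3·M/(4·p_1 + 3·p_2).
Here 4·17.96 + 3·9 = 98.84, giving x_1* = 1.8211 and x_2* = 1.3658.
Utility at the optimum: U(1.8211, 1.3658) = 5.4634.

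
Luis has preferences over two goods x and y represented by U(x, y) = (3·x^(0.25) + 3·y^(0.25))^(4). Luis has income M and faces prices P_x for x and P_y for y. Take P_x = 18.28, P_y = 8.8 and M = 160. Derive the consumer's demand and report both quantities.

x* = 3.8458, y* = 10.1931

MRS = MU_x/MU_y = (y/x)^(0.75). Set equal to P_x/P_y.
Hence y/x = (P_x/P_y)^(1/(0.75)), i.e. raised to the 4/3 power.
With the ratio pinned down, the budget gives x* = M/(P_x + P_y·(y/x)) and y* = (y/x)·x*.
Numerically y/x = 2.650481, so x* = 160/(18.28 + 8.8·2.650481) = 3.8458 and y* = 2.650481·3.8458 = 10.1931.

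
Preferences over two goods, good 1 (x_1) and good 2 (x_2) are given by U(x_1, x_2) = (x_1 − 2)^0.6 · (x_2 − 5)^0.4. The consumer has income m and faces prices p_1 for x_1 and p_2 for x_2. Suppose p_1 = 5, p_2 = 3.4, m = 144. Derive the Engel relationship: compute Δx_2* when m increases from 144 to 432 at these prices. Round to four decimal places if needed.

Δx_2* = 33.8824

MRS = (3/2)·(x_2−5)/(x_1−2). Tangency with p_1/p_2 gives x_2−5 = (2/3)·(p_1/p_2)·(x_1−2).
Substituting into the budget: x_1* = 2 + 0.6·(m − 2·p_1 − 5·p_2)/p_1, and x_2* = 5 + 0.4·(…)/p_2.
Discretionary income = 144 − 2·5 − 5·3.4 = 117; x_2* = 5 + 0.4·117/3.4 = 18.7647.
At m' = 432: x_2* = 52.6471. Change: 52.6471 − 18.7647 = 33.8824.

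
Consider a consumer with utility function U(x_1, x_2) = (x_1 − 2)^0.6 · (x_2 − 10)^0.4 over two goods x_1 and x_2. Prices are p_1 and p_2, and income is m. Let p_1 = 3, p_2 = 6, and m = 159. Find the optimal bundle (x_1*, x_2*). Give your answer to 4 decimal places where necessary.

x_1* = 20.6, x_2* = 16.2

MRS = (3/2)·(x_2−10)/(x_1−2). Tangency with p_1/p_2 gives x_2−10 = (2/3)·(p_1/p_2)·(x_1−2).
After buying the subsistence bundle (2, 10), a share 0.6 of the remaining income goes to x_1: x_1* = 2 + 0.6·(m − 2p_1 − 10p_2)/p_1.
Discretionary income = 159 − 2·3 − 10·6 = 93; x_1* = 2 + 0.6·93/3 = 20.6; x_2* = 10 + 0.4·93/6 = 16.2.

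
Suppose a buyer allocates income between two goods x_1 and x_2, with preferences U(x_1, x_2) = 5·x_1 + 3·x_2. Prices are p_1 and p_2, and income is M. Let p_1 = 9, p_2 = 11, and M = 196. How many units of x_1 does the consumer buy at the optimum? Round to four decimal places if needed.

x_1* = 21.7778

Perfect substitutes: compare marginal utility per dollar. 5/p_1 vs 3/p_2 → 0.5556 vs 0.2727.
x_1 gives more utility per dollar, so spend all income on x_1: x_1* = M/p_1, x_2* = 0.
Numerically: x_1* = 21.7778, x_2* = 0.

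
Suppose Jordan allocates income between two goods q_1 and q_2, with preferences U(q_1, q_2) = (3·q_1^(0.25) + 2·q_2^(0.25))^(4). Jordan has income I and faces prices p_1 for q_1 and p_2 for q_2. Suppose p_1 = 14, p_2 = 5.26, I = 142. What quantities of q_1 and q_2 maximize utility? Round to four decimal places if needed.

q_1* = 5.6128, q_2* = 12.0572

Substitute q_2 = (q_2/q_1)·q_1 into the budget: q_1* = I/(p_1 + p_2·(q_2/q_1)).
Numerically q_2/q_1 = 2.148167, so q_1* = 142/(14 + 5.26·2.148167) = 5.6128 and q_2* = 2.148167·5.6128 = 12.0572.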